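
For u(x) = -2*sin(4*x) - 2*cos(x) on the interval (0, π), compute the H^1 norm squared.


||u||_{H^1(0,π)}^2 = 128/15 + 38*π

u'(x) = 2*sin(x) - 8*cos(4*x).
Expand u² and (u')² and integrate term by term on (0, π), using: for integers n ≥ 1, ∫_0^π sin²(nx) dx = ∫_0^π cos²(nx) dx = π/2; for n ≠ n', ∫_0^π sin(nx)sin(n'x) dx = ∫_0^π cos(nx)cos(n'x) dx = 0; and by product-to-sum, ∫_0^π sin(nx)cos(n'x) dx = ½∫_0^π [sin((n+n')x) + sin((n−n')x)] dx, which is 0 when n+n' is even and 2n/(n²−n'²) when n+n' is odd (it need not vanish on (0, π)).
  u² squared terms: (-2)²·∫cos(x)² dx = 4·π/2 = 2*π;  (-2)²·∫sin(4x)² dx = 4·π/2 = 2*π.
  u² cross terms: 2·(-2)·(-2)·∫cos(x)·sin(4x) dx = 8·(8/15) = 64/15.
  So ∫_0^π u² dx = 2*π + 2*π + 64/15 = 64/15 + 4*π.
  (u')² squared terms: (-8)²·∫cos(4x)² dx = 64·π/2 = 32*π;  (2)²·∫sin(x)² dx = 4·π/2 = 2*π.
  (u')² cross terms: 2·(-8)·(2)·∫cos(4x)·sin(x) dx = -32·(-2/15) = 64/15.
  So ∫_0^π (u')² dx = 32*π + 2*π + 64/15 = 64/15 + 34*π.
||u||_{H^1}^2 = (64/15 + 4*π) + (64/15 + 34*π) = 128/15 + 38*π.


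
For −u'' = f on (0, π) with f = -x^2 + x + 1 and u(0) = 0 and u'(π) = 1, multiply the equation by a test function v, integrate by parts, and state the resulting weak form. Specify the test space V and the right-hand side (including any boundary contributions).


V = {v ∈ H^1(0, π) : v(0) = 0} (test functions vanish at x = 0 where u is specified); weak form: ∫_0^π u'v' dx = ∫_0^π (-x^2 + x + 1) v dx + v(π) for all v ∈ V.

Multiply both sides by a test function v and integrate from 0 to π:
  ∫_0^π −u''(x) v(x) dx = ∫_0^π f(x) v(x) dx.
Integrate the LHS by parts once:
  ∫_0^π −u'' v dx = −[u'(x) v(x)]_0^π + ∫_0^π u'(x) v'(x) dx.
Thus ∫_0^π u'(x) v'(x) dx = ∫_0^π f(x) v(x) dx + [u'(x) v(x)]_0^π.
Choose V so that boundary terms are either known or forced to vanish.
Mixed BC: u(0) = 0 (Dirichlet) and u'(π) = 1 (Neumann). Define V = {v ∈ H^1(0, π) : v(0) = 0}. Then [u' v]_0^π = u'(π)·v(π) − u'(0)·0 = v(π).
Weak formulation: find u (satisfying any essential BC) such that ∫_0^π u'(x) v'(x) dx = ∫_0^π f v dx + v(π) for all v ∈ V (Dirichlet at 0 absorbed into V; Neumann datum at x = π contributes the boundary term).
Substituting f(x) = -x^2 + x + 1, the right-hand side is ∫_0^π (-x^2 + x + 1) v dx + v(π).


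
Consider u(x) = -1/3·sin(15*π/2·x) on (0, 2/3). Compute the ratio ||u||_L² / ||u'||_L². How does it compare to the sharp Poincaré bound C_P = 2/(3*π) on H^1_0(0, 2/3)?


||u||_L² / ||u'||_L² = 2/(15*π) < C_P = 2/(3*π).

u(x) = -1/3·sin(15*π/2·x), so u'(x) = -5*π*cos(15*π*x/2)/2.
Writing u(x) = A·sin(kπx/L) with A = -1/3 and k = 5, use ∫_0^L sin²(kπx/L) dx = L/2 and ∫_0^L cos²(kπx/L) dx = L/2.
u² = 1/9·sin²(15*π/2·x) and (u')² = 25*π^2/4·cos²(15*π/2·x), and each of sin², cos² integrates to L/2 = 1/3 over (0, 2/3).
∫_0^2/3 u² dx = 1/27, so ||u||_L² = sqrt(3)/9.
∫_0^2/3 (u')² dx = 25*π^2/12, so ||u'||_L² = 5*sqrt(3)*π/6.
Ratio ||u||_L² / ||u'||_L² = 2/(15*π).
Sharp Poincaré constant on H^1_0(0, 2/3) is C_P = L/π = 2/(3*π), achieved by sin(3*π/2·x).
This is the k = 5 harmonic; the ratio L/(kπ) is strictly less than C_P = L/π, consistent with the sharp inequality ||u||_L² ≤ C_P ||u'||_L².


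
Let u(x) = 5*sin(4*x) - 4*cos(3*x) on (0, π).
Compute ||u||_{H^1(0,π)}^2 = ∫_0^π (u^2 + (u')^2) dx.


||u||_{H^1(0,π)}^2 = -3200/7 + 585*π/2

u'(x) = 12*sin(3*x) + 20*cos(4*x).
Expand u² and (u')² and integrate term by term on (0, π), using: for integers n ≥ 1, ∫_0^π sin²(nx) dx = ∫_0^π cos²(nx) dx = π/2; for n ≠ n', ∫_0^π sin(nx)sin(n'x) dx = ∫_0^π cos(nx)cos(n'x) dx = 0; and by product-to-sum, ∫_0^π sin(nx)cos(n'x) dx = ½∫_0^π [sin((n+n')x) + sin((n−n')x)] dx, which is 0 when n+n' is even and 2n/(n²−n'²) when n+n' is odd (it need not vanish on (0, π)).
  u² squared terms: (-4)²·∫cos(3x)² dx = 16·π/2 = 8*π;  (5)²·∫sin(4x)² dx = 25·π/2 = 25*π/2.
  u² cross terms: 2·(-4)·(5)·∫cos(3x)·sin(4x) dx = -40·(8/7) = -320/7.
  So ∫_0^π u² dx = 8*π + 25*π/2 − 320/7 = -320/7 + 41*π/2.
  (u')² squared terms: (12)²·∫sin(3x)² dx = 144·π/2 = 72*π;  (20)²·∫cos(4x)² dx = 400·π/2 = 200*π.
  (u')² cross terms: 2·(12)·(20)·∫sin(3x)·cos(4x) dx = 480·(-6/7) = -2880/7.
  So ∫_0^π (u')² dx = 72*π + 200*π − 2880/7 = -2880/7 + 272*π.
||u||_{H^1}^2 = (-320/7 + 41*π/2) + (-2880/7 + 272*π) = -3200/7 + 585*π/2.


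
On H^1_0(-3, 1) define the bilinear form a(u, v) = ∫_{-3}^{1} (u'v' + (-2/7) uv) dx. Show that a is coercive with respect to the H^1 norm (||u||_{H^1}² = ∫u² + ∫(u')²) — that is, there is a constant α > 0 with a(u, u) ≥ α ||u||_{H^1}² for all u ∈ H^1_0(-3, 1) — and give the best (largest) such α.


α = (-32/7 + π^2)/(π^2 + 16)

Coercivity of a(·,·) on H^1_0(-3, 1) means a(u, u) ≥ α ||u||_{H^1}² for every u ∈ H^1_0.
The interval has length L = 4, and Poincaré/coercivity depend only on L. Here a(u, u) = ∫(u')² + (-2/7)·∫u².
Here c = -2/7 < 0 with |c| < (π/L)² = π^2/16, so coercivity still holds. The condition a(u,u) ≥ α||u||_{H^1}² reads (1−α)∫(u')² ≥ (α−c)∫u². Any admissible α is ≤ 1 (rapidly oscillating u have ∫u²/∫(u')² → 0), and α = 1 would force 0 ≥ (1−c)∫u², impossible since c < 1; so 1−α > 0. By the sharp Poincaré inequality on H^1_0 of an interval of length L, ∫(u')² ≥ (π/L)²∫u² with equality for the first sine mode sin(π(x−x₀)/L) (x₀ the left endpoint), so the inequality holds for all u iff (1−α)(π/L)² ≥ α − c, i.e. α ≤ ((π/L)² + c)/((π/L)² + 1) = (1 + c(L/π)²)/(1 + (L/π)²). (Direct route, valid since c ≤ 0: Poincaré gives c∫u² ≥ c(L/π)²∫(u')², so a(u,u) ≥ (1 + c(L/π)²)∫(u')², while ||u||_{H^1}² ≤ (1 + (L/π)²)∫(u')²; dividing yields the same α.) With (π/L)² = π^2/16 and c = -2/7, the largest admissible constant is α = ((π/L)² + c)/((π/L)² + 1).
Simplifying, α = (-32/7 + π^2)/(π^2 + 16).


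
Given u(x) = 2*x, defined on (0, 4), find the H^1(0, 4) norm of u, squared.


||u||_{H^1}^2 = 304/3

The H^1 norm (squared) on an interval (0, L) is
  ||u||_{H^1}^2 = ∫_0^L u(x)^2 dx + ∫_0^L u'(x)^2 dx.
Compute u'(x) = 2.
Then u(x)^2 = 4*x**2 and u'(x)^2 = 4.
Integrate each monomial from 0 to 4 using ∫_0^4 c·x^n dx = c·4^(n+1)/(n+1):
  ∫_0^4 u(x)^2 dx = ∫_0^4 (4*x^2) dx. Term by term:
    ∫_0^4 4*x^2 dx = 256/3.
  ∫_0^4 u'(x)^2 dx = ∫_0^4 (4) dx. Term by term:
    ∫_0^4 4 dx = 16.
Adding: ||u||_{H^1}^2 = 256/3 + 16 = 304/3.


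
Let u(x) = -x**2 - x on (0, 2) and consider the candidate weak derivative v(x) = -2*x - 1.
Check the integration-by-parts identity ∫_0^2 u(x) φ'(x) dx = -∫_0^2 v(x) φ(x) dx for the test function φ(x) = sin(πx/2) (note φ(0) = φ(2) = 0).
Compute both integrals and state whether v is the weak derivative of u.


LHS = 12/π, RHS = 12/π. Yes, v = u' weakly.

u(x) = -x**2 - x, classical derivative u'(x) = -2*x - 1.
φ(x) = sin(πx/2), so φ'(x) = π*cos(π*x/2)/2.
Note φ(0) = φ(2) = 0, so the boundary term u·φ vanishes.
LHS = ∫_0^2 u(x) φ'(x) dx = ∫_0^2 (-π*x^2*cos(π*x/2)/2 - π*x*cos(π*x/2)/2) dx. Term by term:
  ∫_0^2 -π*x*cos(π*x/2)/2 dx = 4/π;  ∫_0^2 -π*x^2*cos(π*x/2)/2 dx = 8/π.
Sum: 4/π + 8/π = 12/π.
So LHS = 12/π.
∫_0^2 v(x) φ(x) dx = ∫_0^2 (-2*x*sin(π*x/2) - sin(π*x/2)) dx. Term by term:
  ∫_0^2 -sin(π*x/2) dx = -4/π;  ∫_0^2 -2*x*sin(π*x/2) dx = -8/π.
Sum: -4/π − 8/π = -12/π.
So RHS = -∫_0^2 v(x) φ(x) dx = 12/π.
LHS = RHS, so the identity holds for this test φ.
Moreover u is smooth here and v(x) = u'(x) = -2*x - 1 pointwise, so the identity holds for every test function. Hence v is the weak derivative of u.


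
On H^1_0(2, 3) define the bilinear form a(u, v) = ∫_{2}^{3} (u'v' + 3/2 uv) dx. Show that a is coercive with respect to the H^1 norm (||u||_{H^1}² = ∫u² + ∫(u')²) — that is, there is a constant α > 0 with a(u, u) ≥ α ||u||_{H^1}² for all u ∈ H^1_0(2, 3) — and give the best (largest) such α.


α = 1

Coercivity of a(·,·) on H^1_0(2, 3) means a(u, u) ≥ α ||u||_{H^1}² for every u ∈ H^1_0.
The interval has length L = 1, and Poincaré/coercivity depend only on L. Here a(u, u) = ∫(u')² + (3/2)·∫u².
Here c = 3/2 ≥ 1, so a(u,u) = ∫(u')² + c∫u² ≥ ∫(u')² + ∫u² = ||u||_{H^1}², i.e. α = 1 works. No larger α is possible: a(u,u) ≥ α||u||_{H^1}² means (1−α)∫(u')² ≥ (α−c)∫u², and for the modes u_n = sin(nπ(x−x₀)/L) (x₀ the left endpoint) one has ∫u_n²/∫(u_n')² = (L/(nπ))² → 0, so a(u_n,u_n)/||u_n||_{H^1}² → 1. Hence the optimal constant is α = 1.
Therefore α = 1.


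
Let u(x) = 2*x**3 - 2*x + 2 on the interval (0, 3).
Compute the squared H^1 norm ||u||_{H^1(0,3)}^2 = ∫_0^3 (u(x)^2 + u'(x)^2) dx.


||u||_{H^1}^2 = 90318/35

The H^1 norm (squared) on an interval (0, L) is
  ||u||_{H^1}^2 = ∫_0^L u(x)^2 dx + ∫_0^L u'(x)^2 dx.
Compute u'(x) = 6*x**2 - 2.
Then u(x)^2 = 4*x**6 - 8*x**4 + 8*x**3 + 4*x**2 - 8*x + 4 and u'(x)^2 = 36*x**4 - 24*x**2 + 4.
Integrate each monomial from 0 to 3 using ∫_0^3 c·x^n dx = c·3^(n+1)/(n+1):
  ∫_0^3 u(x)^2 dx = ∫_0^3 (4*x^6 - 8*x^4 + 8*x^3 + 4*x^2 - 8*x + 4) dx. Term by term:
    ∫_0^3 4*x^6 dx = 8748/7;  ∫_0^3 -8*x^4 dx = -1944/5;  ∫_0^3 8*x^3 dx = 162;
    ∫_0^3 4*x^2 dx = 36;  ∫_0^3 -8*x dx = -36;  ∫_0^3 4 dx = 12.
  Sum: 8748/7 − 1944/5 + 162 + 36 − 36 + 12 = 36222/35.
  ∫_0^3 u'(x)^2 dx = ∫_0^3 (36*x^4 - 24*x^2 + 4) dx. Term by term:
    ∫_0^3 36*x^4 dx = 8748/5;  ∫_0^3 -24*x^2 dx = -216;  ∫_0^3 4 dx = 12.
  Sum: 8748/5 − 216 + 12 = 7728/5.
Adding: ||u||_{H^1}^2 = 36222/35 + 7728/5 = 90318/35.


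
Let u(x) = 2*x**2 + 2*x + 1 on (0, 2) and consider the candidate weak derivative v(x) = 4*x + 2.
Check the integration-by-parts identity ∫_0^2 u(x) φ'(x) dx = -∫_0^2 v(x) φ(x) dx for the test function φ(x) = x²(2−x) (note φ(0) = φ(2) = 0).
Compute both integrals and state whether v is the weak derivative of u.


LHS = -136/15, RHS = -136/15. Yes, v = u' weakly.

u(x) = 2*x**2 + 2*x + 1, classical derivative u'(x) = 4*x + 2.
φ(x) = x²(2−x), so φ'(x) = x*(4 - 3*x).
Note φ(0) = φ(2) = 0, so the boundary term u·φ vanishes.
LHS = ∫_0^2 u(x) φ'(x) dx = ∫_0^2 (-6*x^4 + 2*x^3 + 5*x^2 + 4*x) dx. Term by term:
  ∫_0^2 -6*x^4 dx = -192/5;  ∫_0^2 2*x^3 dx = 8;  ∫_0^2 5*x^2 dx = 40/3;
  ∫_0^2 4*x dx = 8.
Sum: -192/5 + 8 + 40/3 + 8 = -136/15.
So LHS = -136/15.
∫_0^2 v(x) φ(x) dx = ∫_0^2 (-4*x^4 + 6*x^3 + 4*x^2) dx. Term by term:
  ∫_0^2 -4*x^4 dx = -128/5;  ∫_0^2 6*x^3 dx = 24;  ∫_0^2 4*x^2 dx = 32/3.
Sum: -128/5 + 24 + 32/3 = 136/15.
So RHS = -∫_0^2 v(x) φ(x) dx = -136/15.
LHS = RHS, so the identity holds for this test φ.
Moreover u is smooth here and v(x) = u'(x) = 4*x + 2 pointwise, so the identity holds for every test function. Hence v is the weak derivative of u.


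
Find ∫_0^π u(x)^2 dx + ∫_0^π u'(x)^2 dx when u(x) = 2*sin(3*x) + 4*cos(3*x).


||u||_{H^1(0,π)}^2 = 100*π

u'(x) = -12*sin(3*x) + 6*cos(3*x).
Expand u² and (u')² and integrate term by term on (0, π), using: for integers n ≥ 1, ∫_0^π sin²(nx) dx = ∫_0^π cos²(nx) dx = π/2; for n ≠ n', ∫_0^π sin(nx)sin(n'x) dx = ∫_0^π cos(nx)cos(n'x) dx = 0; and by product-to-sum, ∫_0^π sin(nx)cos(n'x) dx = ½∫_0^π [sin((n+n')x) + sin((n−n')x)] dx, which is 0 when n+n' is even and 2n/(n²−n'²) when n+n' is odd (it need not vanish on (0, π)).
  u² squared terms: (2)²·∫sin(3x)² dx = 4·π/2 = 2*π;  (4)²·∫cos(3x)² dx = 16·π/2 = 8*π.
  u² cross terms: 2·(2)·(4)·∫sin(3x)·cos(3x) dx = 16·(0) = 0.
  So ∫_0^π u² dx = 2*π + 8*π + 0 = 10*π.
  (u')² squared terms: (-12)²·∫sin(3x)² dx = 144·π/2 = 72*π;  (6)²·∫cos(3x)² dx = 36·π/2 = 18*π.
  (u')² cross terms: 2·(-12)·(6)·∫sin(3x)·cos(3x) dx = -144·(0) = 0.
  So ∫_0^π (u')² dx = 72*π + 18*π + 0 = 90*π.
||u||_{H^1}^2 = (10*π) + (90*π) = 100*π.


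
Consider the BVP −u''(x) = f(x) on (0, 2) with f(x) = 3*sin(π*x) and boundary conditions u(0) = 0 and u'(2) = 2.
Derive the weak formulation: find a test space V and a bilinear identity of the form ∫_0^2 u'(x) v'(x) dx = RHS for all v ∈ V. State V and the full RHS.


V = {v ∈ H^1(0, 2) : v(0) = 0} (test functions vanish at x = 0 where u is specified); weak form: ∫_0^2 u'v' dx = ∫_0^2 (3*sin(π*x)) v dx + 2·v(2) for all v ∈ V.

Multiply both sides by a test function v and integrate from 0 to 2:
  ∫_0^2 −u''(x) v(x) dx = ∫_0^2 f(x) v(x) dx.
Integrate the LHS by parts once:
  ∫_0^2 −u'' v dx = −[u'(x) v(x)]_0^2 + ∫_0^2 u'(x) v'(x) dx.
Thus ∫_0^2 u'(x) v'(x) dx = ∫_0^2 f(x) v(x) dx + [u'(x) v(x)]_0^2.
Choose V so that boundary terms are either known or forced to vanish.
Mixed BC: u(0) = 0 (Dirichlet) and u'(2) = 2 (Neumann). Define V = {v ∈ H^1(0, 2) : v(0) = 0}. Then [u' v]_0^2 = u'(2)·v(2) − u'(0)·0 = 2·v(2).
Weak formulation: find u (satisfying any essential BC) such that ∫_0^2 u'(x) v'(x) dx = ∫_0^2 f v dx + 2·v(2) for all v ∈ V (Dirichlet at 0 absorbed into V; Neumann datum at x = 2 contributes the boundary term).
Substituting f(x) = 3*sin(π*x), the right-hand side is ∫_0^2 (3*sin(π*x)) v dx + 2·v(2).


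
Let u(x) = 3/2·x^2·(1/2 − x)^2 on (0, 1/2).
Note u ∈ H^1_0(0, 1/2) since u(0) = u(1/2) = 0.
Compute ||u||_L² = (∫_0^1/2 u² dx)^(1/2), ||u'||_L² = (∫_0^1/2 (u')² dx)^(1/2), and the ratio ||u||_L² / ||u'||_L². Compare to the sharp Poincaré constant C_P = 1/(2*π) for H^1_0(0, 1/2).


||u||_L² / ||u'||_L² = sqrt(3)/12 < C_P = 1/(2*π).

u(x) = 3/2·x^2·(1/2 − x)^2, so u'(x) = 3*x*(2*x - 1)*(4*x - 1)/4.
u(x) = 3/2·x^2·(1/2 − x)^2 vanishes at x = 0 and x = 1/2, so u ∈ H^1_0(0, 1/2). Differentiate via the product rule and integrate the resulting polynomials term by term.
  ∫_0^1/2 u² dx = ∫_0^1/2 (9*x^8/4 - 9*x^7/2 + 27*x^6/8 - 9*x^5/8 + 9*x^4/64) dx. Term by term:
    ∫_0^1/2 9*x^8/4 dx = 1/2048;  ∫_0^1/2 -9*x^7/2 dx = -9/4096;  ∫_0^1/2 27*x^6/8 dx = 27/7168;
    ∫_0^1/2 -9*x^5/8 dx = -3/1024;  ∫_0^1/2 9*x^4/64 dx = 9/10240.
  Sum: 1/2048 − 9/4096 + 27/7168 − 3/1024 + 9/10240 = 1/143360.
  ∫_0^1/2 (u')² dx = ∫_0^1/2 (36*x^6 - 54*x^5 + 117*x^4/4 - 27*x^3/4 + 9*x^2/16) dx. Term by term:
    ∫_0^1/2 36*x^6 dx = 9/224;  ∫_0^1/2 -54*x^5 dx = -9/64;  ∫_0^1/2 117*x^4/4 dx = 117/640;
    ∫_0^1/2 -27*x^3/4 dx = -27/256;  ∫_0^1/2 9*x^2/16 dx = 3/128.
  Sum: 9/224 − 9/64 + 117/640 − 27/256 + 3/128 = 3/8960.
∫_0^1/2 u² dx = 1/143360, so ||u||_L² = sqrt(35)/2240.
∫_0^1/2 (u')² dx = 3/8960, so ||u'||_L² = sqrt(105)/560.
Ratio ||u||_L² / ||u'||_L² = sqrt(3)/12.
Sharp Poincaré constant on H^1_0(0, 1/2) is C_P = L/π = 1/(2*π), achieved by sin(2*π·x).
A polynomial bump cannot attain the sharp Poincaré constant (only the first sine eigenfunction does), so the ratio is strictly less than C_P, consistent with ||u||_L² ≤ C_P ||u'||_L².


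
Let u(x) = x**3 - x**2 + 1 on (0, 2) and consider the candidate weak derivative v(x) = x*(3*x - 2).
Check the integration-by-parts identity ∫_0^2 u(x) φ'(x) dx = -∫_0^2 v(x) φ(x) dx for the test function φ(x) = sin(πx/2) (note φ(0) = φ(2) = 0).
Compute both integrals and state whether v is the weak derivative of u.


LHS = -16/π + 96/π^3, RHS = -16/π + 96/π^3. Yes, v = u' weakly.

u(x) = x**3 - x**2 + 1, classical derivative u'(x) = 3*x**2 - 2*x.
φ(x) = sin(πx/2), so φ'(x) = π*cos(π*x/2)/2.
Note φ(0) = φ(2) = 0, so the boundary term u·φ vanishes.
LHS = ∫_0^2 u(x) φ'(x) dx = ∫_0^2 (π*x^3*cos(π*x/2)/2 - π*x^2*cos(π*x/2)/2 + π*cos(π*x/2)/2) dx. Term by term:
  ∫_0^2 π*cos(π*x/2)/2 dx = 0;  ∫_0^2 π*x^3*cos(π*x/2)/2 dx = -24/π + 96/π^3;  ∫_0^2 -π*x^2*cos(π*x/2)/2 dx = 8/π.
Sum: 0 + -24/π + 96/π^3 + 8/π = -16/π + 96/π^3.
So LHS = -16/π + 96/π^3.
∫_0^2 v(x) φ(x) dx = ∫_0^2 (3*x^2*sin(π*x/2) - 2*x*sin(π*x/2)) dx. Term by term:
  ∫_0^2 -2*x*sin(π*x/2) dx = -8/π;  ∫_0^2 3*x^2*sin(π*x/2) dx = -96/π^3 + 24/π.
Sum: -8/π + -96/π^3 + 24/π = -96/π^3 + 16/π.
So RHS = -∫_0^2 v(x) φ(x) dx = -16/π + 96/π^3.
LHS = RHS, so the identity holds for this test φ.
Moreover u is smooth here and v(x) = u'(x) = 3*x**2 - 2*x pointwise, so the identity holds for every test function. Hence v is the weak derivative of u.


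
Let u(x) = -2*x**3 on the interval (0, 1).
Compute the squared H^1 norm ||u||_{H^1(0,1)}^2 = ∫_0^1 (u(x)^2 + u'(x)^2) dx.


||u||_{H^1}^2 = 272/35

The H^1 norm (squared) on an interval (0, L) is
  ||u||_{H^1}^2 = ∫_0^L u(x)^2 dx + ∫_0^L u'(x)^2 dx.
Compute u'(x) = -6*x**2.
Then u(x)^2 = 4*x**6 and u'(x)^2 = 36*x**4.
Integrate each monomial from 0 to 1 using ∫_0^1 c·x^n dx = c·1^(n+1)/(n+1):
  ∫_0^1 u(x)^2 dx = ∫_0^1 (4*x^6) dx. Term by term:
    ∫_0^1 4*x^6 dx = 4/7.
  ∫_0^1 u'(x)^2 dx = ∫_0^1 (36*x^4) dx. Term by term:
    ∫_0^1 36*x^4 dx = 36/5.
Adding: ||u||_{H^1}^2 = 4/7 + 36/5 = 272/35.


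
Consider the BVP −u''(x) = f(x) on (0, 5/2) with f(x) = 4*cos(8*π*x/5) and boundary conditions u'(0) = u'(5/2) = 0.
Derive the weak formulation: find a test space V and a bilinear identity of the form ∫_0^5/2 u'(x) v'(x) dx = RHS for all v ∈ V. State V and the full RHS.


V = H^1(0, 5/2) (no boundary constraint on v; u is determined up to an additive constant); weak form: ∫_0^5/2 u'v' dx = ∫_0^5/2 (4*cos(8*π*x/5)) v dx for all v ∈ V.

Multiply both sides by a test function v and integrate from 0 to 5/2:
  ∫_0^5/2 −u''(x) v(x) dx = ∫_0^5/2 f(x) v(x) dx.
Integrate the LHS by parts once:
  ∫_0^5/2 −u'' v dx = −[u'(x) v(x)]_0^5/2 + ∫_0^5/2 u'(x) v'(x) dx.
Thus ∫_0^5/2 u'(x) v'(x) dx = ∫_0^5/2 f(x) v(x) dx + [u'(x) v(x)]_0^5/2.
Choose V so that boundary terms are either known or forced to vanish.
u has homogeneous Neumann: u'(0) = u'(5/2) = 0. So [u' v]_0^5/2 = 0·v(5/2) − 0·v(0) = 0 for any v; take V = H^1(0, 5/2).
Weak formulation: find u (satisfying any essential BC) such that ∫_0^5/2 u'(x) v'(x) dx = ∫_0^5/2 f v dx for all v ∈ V (homogeneous Neumann, so boundary terms vanish).
Substituting f(x) = 4*cos(8*π*x/5), the right-hand side is ∫_0^5/2 (4*cos(8*π*x/5)) v dx.
Compatibility check (pure Neumann): taking v ≡ 1 ∈ V gives 0 = ∫_0^5/2 f dx + (0) − (0), i.e. ∫_0^5/2 f dx must equal u'(0) − u'(5/2) = 0. Indeed ∫_0^5/2 (4*cos(8*π*x/5)) dx = 0, so the data are compatible. The solution is then unique only up to an additive constant (fix it e.g. by requiring ∫_0^5/2 u dx = 0).


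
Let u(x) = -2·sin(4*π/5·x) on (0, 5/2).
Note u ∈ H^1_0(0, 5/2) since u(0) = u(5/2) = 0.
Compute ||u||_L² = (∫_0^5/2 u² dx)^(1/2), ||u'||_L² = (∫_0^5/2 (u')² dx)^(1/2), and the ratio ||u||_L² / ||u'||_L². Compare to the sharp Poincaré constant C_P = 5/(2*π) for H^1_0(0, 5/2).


||u||_L² / ||u'||_L² = 5/(4*π) < C_P = 5/(2*π).

u(x) = -2·sin(4*π/5·x), so u'(x) = -8*π*cos(4*π*x/5)/5.
Writing u(x) = A·sin(kπx/L) with A = -2 and k = 2, use ∫_0^L sin²(kπx/L) dx = L/2 and ∫_0^L cos²(kπx/L) dx = L/2.
u² = 4·sin²(4*π/5·x) and (u')² = 64*π^2/25·cos²(4*π/5·x), and each of sin², cos² integrates to L/2 = 5/4 over (0, 5/2).
∫_0^5/2 u² dx = 5, so ||u||_L² = sqrt(5).
∫_0^5/2 (u')² dx = 16*π^2/5, so ||u'||_L² = 4*sqrt(5)*π/5.
Ratio ||u||_L² / ||u'||_L² = 5/(4*π).
Sharp Poincaré constant on H^1_0(0, 5/2) is C_P = L/π = 5/(2*π), achieved by sin(2*π/5·x).
This is the k = 2 harmonic; the ratio L/(kπ) is strictly less than C_P = L/π, consistent with the sharp inequality ||u||_L² ≤ C_P ||u'||_L².


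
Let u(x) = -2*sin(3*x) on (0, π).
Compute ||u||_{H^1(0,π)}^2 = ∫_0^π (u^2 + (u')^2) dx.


||u||_{H^1(0,π)}^2 = 20*π

u'(x) = -6*cos(3*x).
Expand u² and (u')² and integrate term by term on (0, π), using: for integers n ≥ 1, ∫_0^π sin²(nx) dx = ∫_0^π cos²(nx) dx = π/2; for n ≠ n', ∫_0^π sin(nx)sin(n'x) dx = ∫_0^π cos(nx)cos(n'x) dx = 0; and by product-to-sum, ∫_0^π sin(nx)cos(n'x) dx = ½∫_0^π [sin((n+n')x) + sin((n−n')x)] dx, which is 0 when n+n' is even and 2n/(n²−n'²) when n+n' is odd (it need not vanish on (0, π)).
  u² squared terms: (-2)²·∫sin(3x)² dx = 4·π/2 = 2*π.
  So ∫_0^π u² dx = 2*π.
  (u')² squared terms: (-6)²·∫cos(3x)² dx = 36·π/2 = 18*π.
  So ∫_0^π (u')² dx = 18*π.
||u||_{H^1}^2 = (2*π) + (18*π) = 20*π.


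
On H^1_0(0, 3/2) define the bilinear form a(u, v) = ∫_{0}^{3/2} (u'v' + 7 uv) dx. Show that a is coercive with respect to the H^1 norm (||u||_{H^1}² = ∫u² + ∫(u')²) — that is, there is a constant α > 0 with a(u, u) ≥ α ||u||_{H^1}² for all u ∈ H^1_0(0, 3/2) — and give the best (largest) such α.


α = 1

Coercivity of a(·,·) on H^1_0(0, 3/2) means a(u, u) ≥ α ||u||_{H^1}² for every u ∈ H^1_0.
The interval has length L = 3/2, and Poincaré/coercivity depend only on L. Here a(u, u) = ∫(u')² + (7)·∫u².
Here c = 7 ≥ 1, so a(u,u) = ∫(u')² + c∫u² ≥ ∫(u')² + ∫u² = ||u||_{H^1}², i.e. α = 1 works. No larger α is possible: a(u,u) ≥ α||u||_{H^1}² means (1−α)∫(u')² ≥ (α−c)∫u², and for the modes u_n = sin(nπ(x−x₀)/L) (x₀ the left endpoint) one has ∫u_n²/∫(u_n')² = (L/(nπ))² → 0, so a(u_n,u_n)/||u_n||_{H^1}² → 1. Hence the optimal constant is α = 1.
Therefore α = 1.


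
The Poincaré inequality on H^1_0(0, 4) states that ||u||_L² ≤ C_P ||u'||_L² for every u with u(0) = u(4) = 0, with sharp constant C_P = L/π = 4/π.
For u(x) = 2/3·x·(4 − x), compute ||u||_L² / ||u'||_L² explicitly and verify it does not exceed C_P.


||u||_L² / ||u'||_L² = 2*sqrt(10)/5 < C_P = 4/π.

u(x) = 2/3·x·(4 − x), so u'(x) = 8/3 - 4*x/3.
u(x) = 2/3·x·(4 − x) vanishes at x = 0 and x = 4, so u ∈ H^1_0(0, 4). Differentiate via the product rule and integrate the resulting polynomials term by term.
  ∫_0^4 u² dx = ∫_0^4 (4*x^4/9 - 32*x^3/9 + 64*x^2/9) dx. Term by term:
    ∫_0^4 4*x^4/9 dx = 4096/45;  ∫_0^4 -32*x^3/9 dx = -2048/9;  ∫_0^4 64*x^2/9 dx = 4096/27.
  Sum: 4096/45 − 2048/9 + 4096/27 = 2048/135.
  ∫_0^4 (u')² dx = ∫_0^4 (16*x^2/9 - 64*x/9 + 64/9) dx. Term by term:
    ∫_0^4 16*x^2/9 dx = 1024/27;  ∫_0^4 -64*x/9 dx = -512/9;  ∫_0^4 64/9 dx = 256/9.
  Sum: 1024/27 − 512/9 + 256/9 = 256/27.
∫_0^4 u² dx = 2048/135, so ||u||_L² = 32*sqrt(30)/45.
∫_0^4 (u')² dx = 256/27, so ||u'||_L² = 16*sqrt(3)/9.
Ratio ||u||_L² / ||u'||_L² = 2*sqrt(10)/5.
Sharp Poincaré constant on H^1_0(0, 4) is C_P = L/π = 4/π, achieved by sin(π/4·x).
A polynomial bump cannot attain the sharp Poincaré constant (only the first sine eigenfunction does), so the ratio is strictly less than C_P, consistent with ||u||_L² ≤ C_P ||u'||_L².


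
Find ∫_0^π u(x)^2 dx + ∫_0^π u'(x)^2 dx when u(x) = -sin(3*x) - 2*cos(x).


||u||_{H^1(0,π)}^2 = 9*π

u'(x) = 2*sin(x) - 3*cos(3*x).
Expand u² and (u')² and integrate term by term on (0, π), using: for integers n ≥ 1, ∫_0^π sin²(nx) dx = ∫_0^π cos²(nx) dx = π/2; for n ≠ n', ∫_0^π sin(nx)sin(n'x) dx = ∫_0^π cos(nx)cos(n'x) dx = 0; and by product-to-sum, ∫_0^π sin(nx)cos(n'x) dx = ½∫_0^π [sin((n+n')x) + sin((n−n')x)] dx, which is 0 when n+n' is even and 2n/(n²−n'²) when n+n' is odd (it need not vanish on (0, π)).
  u² squared terms: (-1)²·∫sin(3x)² dx = 1·π/2 = π/2;  (-2)²·∫cos(x)² dx = 4·π/2 = 2*π.
  u² cross terms: 2·(-1)·(-2)·∫sin(3x)·cos(x) dx = 4·(0) = 0.
  So ∫_0^π u² dx = π/2 + 2*π + 0 = 5*π/2.
  (u')² squared terms: (-3)²·∫cos(3x)² dx = 9·π/2 = 9*π/2;  (2)²·∫sin(x)² dx = 4·π/2 = 2*π.
  (u')² cross terms: 2·(-3)·(2)·∫cos(3x)·sin(x) dx = -12·(0) = 0.
  So ∫_0^π (u')² dx = 9*π/2 + 2*π + 0 = 13*π/2.
||u||_{H^1}^2 = (5*π/2) + (13*π/2) = 9*π.


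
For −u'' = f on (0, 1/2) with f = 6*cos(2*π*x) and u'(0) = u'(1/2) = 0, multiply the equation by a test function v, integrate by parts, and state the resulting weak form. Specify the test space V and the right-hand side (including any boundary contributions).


V = H^1(0, 1/2) (no boundary constraint on v; u is determined up to an additive constant); weak form: ∫_0^1/2 u'v' dx = ∫_0^1/2 (6*cos(2*π*x)) v dx for all v ∈ V.

Multiply both sides by a test function v and integrate from 0 to 1/2:
  ∫_0^1/2 −u''(x) v(x) dx = ∫_0^1/2 f(x) v(x) dx.
Integrate the LHS by parts once:
  ∫_0^1/2 −u'' v dx = −[u'(x) v(x)]_0^1/2 + ∫_0^1/2 u'(x) v'(x) dx.
Thus ∫_0^1/2 u'(x) v'(x) dx = ∫_0^1/2 f(x) v(x) dx + [u'(x) v(x)]_0^1/2.
Choose V so that boundary terms are either known or forced to vanish.
u has homogeneous Neumann: u'(0) = u'(1/2) = 0. So [u' v]_0^1/2 = 0·v(1/2) − 0·v(0) = 0 for any v; take V = H^1(0, 1/2).
Weak formulation: find u (satisfying any essential BC) such that ∫_0^1/2 u'(x) v'(x) dx = ∫_0^1/2 f v dx for all v ∈ V (homogeneous Neumann, so boundary terms vanish).
Substituting f(x) = 6*cos(2*π*x), the right-hand side is ∫_0^1/2 (6*cos(2*π*x)) v dx.
Compatibility check (pure Neumann): taking v ≡ 1 ∈ V gives 0 = ∫_0^1/2 f dx + (0) − (0), i.e. ∫_0^1/2 f dx must equal u'(0) − u'(1/2) = 0. Indeed ∫_0^1/2 (6*cos(2*π*x)) dx = 0, so the data are compatible. The solution is then unique only up to an additive constant (fix it e.g. by requiring ∫_0^1/2 u dx = 0).


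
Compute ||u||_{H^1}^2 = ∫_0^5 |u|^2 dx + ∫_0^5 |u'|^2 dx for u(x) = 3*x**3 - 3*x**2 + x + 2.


||u||_{H^1}^2 = 4172725/42

The H^1 norm (squared) on an interval (0, L) is
  ||u||_{H^1}^2 = ∫_0^L u(x)^2 dx + ∫_0^L u'(x)^2 dx.
Compute u'(x) = 9*x**2 - 6*x + 1.
Then u(x)^2 = 9*x**6 - 18*x**5 + 15*x**4 + 6*x**3 - 11*x**2 + 4*x + 4 and u'(x)^2 = 81*x**4 - 108*x**3 + 54*x**2 - 12*x + 1.
Integrate each monomial from 0 to 5 using ∫_0^5 c·x^n dx = c·5^(n+1)/(n+1):
  ∫_0^5 u(x)^2 dx = ∫_0^5 (9*x^6 - 18*x^5 + 15*x^4 + 6*x^3 - 11*x^2 + 4*x + 4) dx. Term by term:
    ∫_0^5 9*x^6 dx = 703125/7;  ∫_0^5 -18*x^5 dx = -46875;  ∫_0^5 15*x^4 dx = 9375;
    ∫_0^5 6*x^3 dx = 1875/2;  ∫_0^5 -11*x^2 dx = -1375/3;  ∫_0^5 4*x dx = 50;
    ∫_0^5 4 dx = 20.
  Sum: 703125/7 − 46875 + 9375 + 1875/2 − 1375/3 + 50 + 20 = 2666815/42.
  ∫_0^5 u'(x)^2 dx = ∫_0^5 (81*x^4 - 108*x^3 + 54*x^2 - 12*x + 1) dx. Term by term:
    ∫_0^5 81*x^4 dx = 50625;  ∫_0^5 -108*x^3 dx = -16875;  ∫_0^5 54*x^2 dx = 2250;
    ∫_0^5 -12*x dx = -150;  ∫_0^5 1 dx = 5.
  Sum: 50625 − 16875 + 2250 − 150 + 5 = 35855.
Adding: ||u||_{H^1}^2 = 2666815/42 + 35855 = 4172725/42.


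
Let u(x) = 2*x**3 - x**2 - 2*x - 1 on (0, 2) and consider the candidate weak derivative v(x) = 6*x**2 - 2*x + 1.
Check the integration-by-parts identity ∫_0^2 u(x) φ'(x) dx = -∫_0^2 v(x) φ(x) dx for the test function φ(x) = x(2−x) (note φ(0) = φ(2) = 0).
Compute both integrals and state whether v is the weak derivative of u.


LHS = -64/15, RHS = -124/15. No, v is not the weak derivative of u.

u(x) = 2*x**3 - x**2 - 2*x - 1, classical derivative u'(x) = 6*x**2 - 2*x - 2.
φ(x) = x(2−x), so φ'(x) = 2 - 2*x.
Note φ(0) = φ(2) = 0, so the boundary term u·φ vanishes.
LHS = ∫_0^2 u(x) φ'(x) dx = ∫_0^2 (-4*x^4 + 6*x^3 + 2*x^2 - 2*x - 2) dx. Term by term:
  ∫_0^2 -4*x^4 dx = -128/5;  ∫_0^2 6*x^3 dx = 24;  ∫_0^2 2*x^2 dx = 16/3;
  ∫_0^2 -2*x dx = -4;  ∫_0^2 -2 dx = -4.
Sum: -128/5 + 24 + 16/3 − 4 − 4 = -64/15.
So LHS = -64/15.
∫_0^2 v(x) φ(x) dx = ∫_0^2 (-6*x^4 + 14*x^3 - 5*x^2 + 2*x) dx. Term by term:
  ∫_0^2 -6*x^4 dx = -192/5;  ∫_0^2 14*x^3 dx = 56;  ∫_0^2 -5*x^2 dx = -40/3;
  ∫_0^2 2*x dx = 4.
Sum: -192/5 + 56 − 40/3 + 4 = 124/15.
So RHS = -∫_0^2 v(x) φ(x) dx = -124/15.
LHS − RHS = 4 ≠ 0, so the identity fails.
(For a valid weak derivative the identity must hold for EVERY test function, in particular this one. The failure shows v is NOT the weak derivative of u.)
Correct weak derivative would be u'(x) = 6*x**2 - 2*x - 2.


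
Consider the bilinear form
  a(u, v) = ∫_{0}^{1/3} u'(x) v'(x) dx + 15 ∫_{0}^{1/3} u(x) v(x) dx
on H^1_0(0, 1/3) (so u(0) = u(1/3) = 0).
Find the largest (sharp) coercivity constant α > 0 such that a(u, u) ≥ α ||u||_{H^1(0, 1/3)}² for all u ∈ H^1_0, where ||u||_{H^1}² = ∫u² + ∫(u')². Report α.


α = 1

Coercivity of a(·,·) on H^1_0(0, 1/3) means a(u, u) ≥ α ||u||_{H^1}² for every u ∈ H^1_0.
The interval has length L = 1/3, and Poincaré/coercivity depend only on L. Here a(u, u) = ∫(u')² + (15)·∫u².
Here c = 15 ≥ 1, so a(u,u) = ∫(u')² + c∫u² ≥ ∫(u')² + ∫u² = ||u||_{H^1}², i.e. α = 1 works. No larger α is possible: a(u,u) ≥ α||u||_{H^1}² means (1−α)∫(u')² ≥ (α−c)∫u², and for the modes u_n = sin(nπ(x−x₀)/L) (x₀ the left endpoint) one has ∫u_n²/∫(u_n')² = (L/(nπ))² → 0, so a(u_n,u_n)/||u_n||_{H^1}² → 1. Hence the optimal constant is α = 1.
Therefore α = 1.


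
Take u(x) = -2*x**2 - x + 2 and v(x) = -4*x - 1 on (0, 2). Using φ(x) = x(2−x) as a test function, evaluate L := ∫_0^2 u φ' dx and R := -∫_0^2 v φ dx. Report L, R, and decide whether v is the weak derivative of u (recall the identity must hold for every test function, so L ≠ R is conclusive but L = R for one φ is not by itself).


LHS = 20/3, RHS = 20/3. Yes, v = u' weakly.

u(x) = -2*x**2 - x + 2, classical derivative u'(x) = -4*x - 1.
φ(x) = x(2−x), so φ'(x) = 2 - 2*x.
Note φ(0) = φ(2) = 0, so the boundary term u·φ vanishes.
LHS = ∫_0^2 u(x) φ'(x) dx = ∫_0^2 (4*x^3 - 2*x^2 - 6*x + 4) dx. Term by term:
  ∫_0^2 4*x^3 dx = 16;  ∫_0^2 -2*x^2 dx = -16/3;  ∫_0^2 -6*x dx = -12;
  ∫_0^2 4 dx = 8.
Sum: 16 − 16/3 − 12 + 8 = 20/3.
So LHS = 20/3.
∫_0^2 v(x) φ(x) dx = ∫_0^2 (4*x^3 - 7*x^2 - 2*x) dx. Term by term:
  ∫_0^2 4*x^3 dx = 16;  ∫_0^2 -7*x^2 dx = -56/3;  ∫_0^2 -2*x dx = -4.
Sum: 16 − 56/3 − 4 = -20/3.
So RHS = -∫_0^2 v(x) φ(x) dx = 20/3.
LHS = RHS, so the identity holds for this test φ.
Moreover u is smooth here and v(x) = u'(x) = -4*x - 1 pointwise, so the identity holds for every test function. Hence v is the weak derivative of u.


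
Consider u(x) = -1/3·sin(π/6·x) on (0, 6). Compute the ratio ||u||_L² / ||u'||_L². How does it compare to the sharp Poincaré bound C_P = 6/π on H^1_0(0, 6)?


||u||_L² / ||u'||_L² = 6/π = C_P.

u(x) = -1/3·sin(π/6·x), so u'(x) = -π*cos(π*x/6)/18.
Writing u(x) = A·sin(kπx/L) with A = -1/3 and k = 1, use ∫_0^L sin²(kπx/L) dx = L/2 and ∫_0^L cos²(kπx/L) dx = L/2.
u² = 1/9·sin²(π/6·x) and (u')² = π^2/324·cos²(π/6·x), and each of sin², cos² integrates to L/2 = 3 over (0, 6).
∫_0^6 u² dx = 1/3, so ||u||_L² = sqrt(3)/3.
∫_0^6 (u')² dx = π^2/108, so ||u'||_L² = sqrt(3)*π/18.
Ratio ||u||_L² / ||u'||_L² = 6/π.
Sharp Poincaré constant on H^1_0(0, 6) is C_P = L/π = 6/π, achieved by sin(π/6·x).
This is the k = 1 eigenfunction (up to amplitude), so the ratio equals the sharp Poincaré constant exactly.


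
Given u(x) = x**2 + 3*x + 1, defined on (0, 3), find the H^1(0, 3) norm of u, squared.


||u||_{H^1}^2 = 4161/10

The H^1 norm (squared) on an interval (0, L) is
  ||u||_{H^1}^2 = ∫_0^L u(x)^2 dx + ∫_0^L u'(x)^2 dx.
Compute u'(x) = 2*x + 3.
Then u(x)^2 = x**4 + 6*x**3 + 11*x**2 + 6*x + 1 and u'(x)^2 = 4*x**2 + 12*x + 9.
Integrate each monomial from 0 to 3 using ∫_0^3 c·x^n dx = c·3^(n+1)/(n+1):
  ∫_0^3 u(x)^2 dx = ∫_0^3 (x^4 + 6*x^3 + 11*x^2 + 6*x + 1) dx. Term by term:
    ∫_0^3 x^4 dx = 243/5;  ∫_0^3 6*x^3 dx = 243/2;  ∫_0^3 11*x^2 dx = 99;
    ∫_0^3 6*x dx = 27;  ∫_0^3 1 dx = 3.
  Sum: 243/5 + 243/2 + 99 + 27 + 3 = 2991/10.
  ∫_0^3 u'(x)^2 dx = ∫_0^3 (4*x^2 + 12*x + 9) dx. Term by term:
    ∫_0^3 4*x^2 dx = 36;  ∫_0^3 12*x dx = 54;  ∫_0^3 9 dx = 27.
  Sum: 36 + 54 + 27 = 117.
Adding: ||u||_{H^1}^2 = 2991/10 + 117 = 4161/10.


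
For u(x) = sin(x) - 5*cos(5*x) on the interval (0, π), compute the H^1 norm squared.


||u||_{H^1(0,π)}^2 = 326*π

u'(x) = 25*sin(5*x) + cos(x).
Expand u² and (u')² and integrate term by term on (0, π), using: for integers n ≥ 1, ∫_0^π sin²(nx) dx = ∫_0^π cos²(nx) dx = π/2; for n ≠ n', ∫_0^π sin(nx)sin(n'x) dx = ∫_0^π cos(nx)cos(n'x) dx = 0; and by product-to-sum, ∫_0^π sin(nx)cos(n'x) dx = ½∫_0^π [sin((n+n')x) + sin((n−n')x)] dx, which is 0 when n+n' is even and 2n/(n²−n'²) when n+n' is odd (it need not vanish on (0, π)).
  u² squared terms: (-5)²·∫cos(5x)² dx = 25·π/2 = 25*π/2;  (1)²·∫sin(x)² dx = 1·π/2 = π/2.
  u² cross terms: 2·(-5)·(1)·∫cos(5x)·sin(x) dx = -10·(0) = 0.
  So ∫_0^π u² dx = 25*π/2 + π/2 + 0 = 13*π.
  (u')² squared terms: (25)²·∫sin(5x)² dx = 625·π/2 = 625*π/2;  (1)²·∫cos(x)² dx = 1·π/2 = π/2.
  (u')² cross terms: 2·(25)·(1)·∫sin(5x)·cos(x) dx = 50·(0) = 0.
  So ∫_0^π (u')² dx = 625*π/2 + π/2 + 0 = 313*π.
||u||_{H^1}^2 = (13*π) + (313*π) = 326*π.


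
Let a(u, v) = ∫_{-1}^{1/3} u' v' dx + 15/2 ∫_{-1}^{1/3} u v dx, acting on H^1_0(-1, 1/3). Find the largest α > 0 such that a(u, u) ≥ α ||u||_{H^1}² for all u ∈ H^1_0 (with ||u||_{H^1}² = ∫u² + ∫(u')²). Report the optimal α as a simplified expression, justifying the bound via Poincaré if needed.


α = 1

Coercivity of a(·,·) on H^1_0(-1, 1/3) means a(u, u) ≥ α ||u||_{H^1}² for every u ∈ H^1_0.
The interval has length L = 4/3, and Poincaré/coercivity depend only on L. Here a(u, u) = ∫(u')² + (15/2)·∫u².
Here c = 15/2 ≥ 1, so a(u,u) = ∫(u')² + c∫u² ≥ ∫(u')² + ∫u² = ||u||_{H^1}², i.e. α = 1 works. No larger α is possible: a(u,u) ≥ α||u||_{H^1}² means (1−α)∫(u')² ≥ (α−c)∫u², and for the modes u_n = sin(nπ(x−x₀)/L) (x₀ the left endpoint) one has ∫u_n²/∫(u_n')² = (L/(nπ))² → 0, so a(u_n,u_n)/||u_n||_{H^1}² → 1. Hence the optimal constant is α = 1.
Therefore α = 1.


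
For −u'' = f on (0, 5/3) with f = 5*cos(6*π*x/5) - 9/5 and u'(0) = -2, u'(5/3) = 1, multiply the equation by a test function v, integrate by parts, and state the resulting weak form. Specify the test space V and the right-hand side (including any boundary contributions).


V = H^1(0, 5/3) (v unrestricted at boundary; u is determined up to an additive constant); weak form: ∫_0^5/3 u'v' dx = ∫_0^5/3 (5*cos(6*π*x/5) - 9/5) v dx + v(5/3) + 2·v(0) for all v ∈ V.

Multiply both sides by a test function v and integrate from 0 to 5/3:
  ∫_0^5/3 −u''(x) v(x) dx = ∫_0^5/3 f(x) v(x) dx.
Integrate the LHS by parts once:
  ∫_0^5/3 −u'' v dx = −[u'(x) v(x)]_0^5/3 + ∫_0^5/3 u'(x) v'(x) dx.
Thus ∫_0^5/3 u'(x) v'(x) dx = ∫_0^5/3 f(x) v(x) dx + [u'(x) v(x)]_0^5/3.
Choose V so that boundary terms are either known or forced to vanish.
u has inhomogeneous Neumann u'(0) = -2, u'(5/3) = 1. [u' v]_0^5/3 = (1)·v(5/3) − (-2)·v(0) = v(5/3) + 2·v(0). Take V = H^1(0, 5/3); boundary term becomes part of RHS.
Weak formulation: find u (satisfying any essential BC) such that ∫_0^5/3 u'(x) v'(x) dx = ∫_0^5/3 f v dx + v(5/3) + 2·v(0) for all v ∈ V (Neumann data are natural BCs: they enter the RHS as boundary terms).
Substituting f(x) = 5*cos(6*π*x/5) - 9/5, the right-hand side is ∫_0^5/3 (5*cos(6*π*x/5) - 9/5) v dx + v(5/3) + 2·v(0).
Compatibility check (pure Neumann): taking v ≡ 1 ∈ V gives 0 = ∫_0^5/3 f dx + (1) − (-2), i.e. ∫_0^5/3 f dx must equal u'(0) − u'(5/3) = -3. Indeed ∫_0^5/3 (5*cos(6*π*x/5) - 9/5) dx = -3, so the data are compatible. The solution is then unique only up to an additive constant (fix it e.g. by requiring ∫_0^5/3 u dx = 0).


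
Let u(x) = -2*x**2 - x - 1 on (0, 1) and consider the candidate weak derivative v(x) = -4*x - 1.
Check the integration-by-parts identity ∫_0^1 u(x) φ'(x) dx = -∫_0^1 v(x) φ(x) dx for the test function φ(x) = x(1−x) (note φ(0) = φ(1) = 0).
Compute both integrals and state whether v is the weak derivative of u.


LHS = 1/2, RHS = 1/2. Yes, v = u' weakly.

u(x) = -2*x**2 - x - 1, classical derivative u'(x) = -4*x - 1.
φ(x) = x(1−x), so φ'(x) = 1 - 2*x.
Note φ(0) = φ(1) = 0, so the boundary term u·φ vanishes.
LHS = ∫_0^1 u(x) φ'(x) dx = ∫_0^1 (4*x^3 + x - 1) dx. Term by term:
  ∫_0^1 4*x^3 dx = 1;  ∫_0^1 x dx = 1/2;  ∫_0^1 -1 dx = -1.
Sum: 1 + 1/2 − 1 = 1/2.
So LHS = 1/2.
∫_0^1 v(x) φ(x) dx = ∫_0^1 (4*x^3 - 3*x^2 - x) dx. Term by term:
  ∫_0^1 4*x^3 dx = 1;  ∫_0^1 -3*x^2 dx = -1;  ∫_0^1 -x dx = -1/2.
Sum: 1 − 1 − 1/2 = -1/2.
So RHS = -∫_0^1 v(x) φ(x) dx = 1/2.
LHS = RHS, so the identity holds for this test φ.
Moreover u is smooth here and v(x) = u'(x) = -4*x - 1 pointwise, so the identity holds for every test function. Hence v is the weak derivative of u.


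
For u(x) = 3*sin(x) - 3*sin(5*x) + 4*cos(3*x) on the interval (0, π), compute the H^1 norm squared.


||u||_{H^1(0,π)}^2 = 206*π

u'(x) = -12*sin(3*x) + 3*cos(x) - 15*cos(5*x).
Expand u² and (u')² and integrate term by term on (0, π), using: for integers n ≥ 1, ∫_0^π sin²(nx) dx = ∫_0^π cos²(nx) dx = π/2; for n ≠ n', ∫_0^π sin(nx)sin(n'x) dx = ∫_0^π cos(nx)cos(n'x) dx = 0; and by product-to-sum, ∫_0^π sin(nx)cos(n'x) dx = ½∫_0^π [sin((n+n')x) + sin((n−n')x)] dx, which is 0 when n+n' is even and 2n/(n²−n'²) when n+n' is odd (it need not vanish on (0, π)).
  u² squared terms: (-3)²·∫sin(5x)² dx = 9·π/2 = 9*π/2;  (3)²·∫sin(x)² dx = 9·π/2 = 9*π/2;  (4)²·∫cos(3x)² dx = 16·π/2 = 8*π.
  u² cross terms: 2·(-3)·(3)·∫sin(5x)·sin(x) dx = -18·(0) = 0;  2·(-3)·(4)·∫sin(5x)·cos(3x) dx = -24·(0) = 0;  2·(3)·(4)·∫sin(x)·cos(3x) dx = 24·(0) = 0.
  So ∫_0^π u² dx = 9*π/2 + 9*π/2 + 8*π + 0 + 0 + 0 = 17*π.
  (u')² squared terms: (-15)²·∫cos(5x)² dx = 225·π/2 = 225*π/2;  (-12)²·∫sin(3x)² dx = 144·π/2 = 72*π;  (3)²·∫cos(x)² dx = 9·π/2 = 9*π/2.
  (u')² cross terms: 2·(-15)·(-12)·∫cos(5x)·sin(3x) dx = 360·(0) = 0;  2·(-15)·(3)·∫cos(5x)·cos(x) dx = -90·(0) = 0;  2·(-12)·(3)·∫sin(3x)·cos(x) dx = -72·(0) = 0.
  So ∫_0^π (u')² dx = 225*π/2 + 72*π + 9*π/2 + 0 + 0 + 0 = 189*π.
||u||_{H^1}^2 = (17*π) + (189*π) = 206*π.


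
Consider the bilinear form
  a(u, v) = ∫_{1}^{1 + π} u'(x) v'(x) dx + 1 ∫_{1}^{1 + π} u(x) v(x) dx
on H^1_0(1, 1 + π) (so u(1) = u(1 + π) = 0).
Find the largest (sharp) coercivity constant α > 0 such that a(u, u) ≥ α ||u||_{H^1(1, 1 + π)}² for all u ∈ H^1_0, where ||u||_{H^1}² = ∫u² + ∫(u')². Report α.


α = 1

Coercivity of a(·,·) on H^1_0(1, 1 + π) means a(u, u) ≥ α ||u||_{H^1}² for every u ∈ H^1_0.
The interval has length L = π, and Poincaré/coercivity depend only on L. Here a(u, u) = ∫(u')² + (1)·∫u².
Here c = 1 ≥ 1, so a(u,u) = ∫(u')² + c∫u² ≥ ∫(u')² + ∫u² = ||u||_{H^1}², i.e. α = 1 works. No larger α is possible: a(u,u) ≥ α||u||_{H^1}² means (1−α)∫(u')² ≥ (α−c)∫u², and for the modes u_n = sin(nπ(x−x₀)/L) (x₀ the left endpoint) one has ∫u_n²/∫(u_n')² = (L/(nπ))² → 0, so a(u_n,u_n)/||u_n||_{H^1}² → 1. Hence the optimal constant is α = 1.
Therefore α = 1.


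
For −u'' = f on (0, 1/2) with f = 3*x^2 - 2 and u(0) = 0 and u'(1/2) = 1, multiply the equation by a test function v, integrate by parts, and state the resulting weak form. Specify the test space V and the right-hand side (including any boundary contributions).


V = {v ∈ H^1(0, 1/2) : v(0) = 0} (test functions vanish at x = 0 where u is specified); weak form: ∫_0^1/2 u'v' dx = ∫_0^1/2 (3*x^2 - 2) v dx + v(1/2) for all v ∈ V.

Multiply both sides by a test function v and integrate from 0 to 1/2:
  ∫_0^1/2 −u''(x) v(x) dx = ∫_0^1/2 f(x) v(x) dx.
Integrate the LHS by parts once:
  ∫_0^1/2 −u'' v dx = −[u'(x) v(x)]_0^1/2 + ∫_0^1/2 u'(x) v'(x) dx.
Thus ∫_0^1/2 u'(x) v'(x) dx = ∫_0^1/2 f(x) v(x) dx + [u'(x) v(x)]_0^1/2.
Choose V so that boundary terms are either known or forced to vanish.
Mixed BC: u(0) = 0 (Dirichlet) and u'(1/2) = 1 (Neumann). Define V = {v ∈ H^1(0, 1/2) : v(0) = 0}. Then [u' v]_0^1/2 = u'(1/2)·v(1/2) − u'(0)·0 = v(1/2).
Weak formulation: find u (satisfying any essential BC) such that ∫_0^1/2 u'(x) v'(x) dx = ∫_0^1/2 f v dx + v(1/2) for all v ∈ V (Dirichlet at 0 absorbed into V; Neumann datum at x = 1/2 contributes the boundary term).
Substituting f(x) = 3*x^2 - 2, the right-hand side is ∫_0^1/2 (3*x^2 - 2) v dx + v(1/2).
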